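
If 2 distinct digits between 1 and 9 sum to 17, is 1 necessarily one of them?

The only way to make 17 from 2 distinct digits is {8,9}, which does not contain 1.

No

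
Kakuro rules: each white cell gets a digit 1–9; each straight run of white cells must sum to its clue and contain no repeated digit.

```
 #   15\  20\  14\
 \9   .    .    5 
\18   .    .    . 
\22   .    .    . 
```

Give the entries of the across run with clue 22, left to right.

Given what's placed, R1C2 must be 3 to fit the 9 across and 20 down.
R1C1 = 9 − 8 = 1 completes the 9 across.
No cell is forced outright now. R2C2 can only be 8 or 9 (the digits allowed by both its 18 across and its 20 down). If R2C2 = 9: that forces R3C2 = 8, after which R3C3 would have to be in {5,9} for the 22 across but in {1,2,3,6,7,8} for the 14 down — contradiction. So R2C2 = 8.
R3C2 = 20 − 11 = 9 completes the 20 down.
No cell is forced outright now. R2C1 can only be 6 or 9 (the digits allowed by both its 18 across and its 15 down). If R2C1 = 6: then R2C3 would have to be in {4} for the 18 across but in {1,2,3,6,7,8} for the 14 down — contradiction. So R2C1 = 9.
R2C3 = 18 − 17 = 1 completes the 18 across.
R3C1 = 15 − 10 = 5 completes the 15 down.
R3C3 = 22 − 14 = 8 completes the 22 across.

5 9 8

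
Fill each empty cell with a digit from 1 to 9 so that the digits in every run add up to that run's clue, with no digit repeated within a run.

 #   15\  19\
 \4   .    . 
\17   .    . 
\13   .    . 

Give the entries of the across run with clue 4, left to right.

1 3

4 in 2 cells must be {1,3}; 17 in 2 cells must be {8,9}.
The 4 across and the 19 down share only 3, so R1C2 = 3.
Given what's placed, R2C2 must be 9 to fit the 17 across and 19 down.
R3C2 = 19 − 12 = 7 completes the 19 down.
R1C1 = 4 − 3 = 1 completes the 4 across.
R2C1 = 17 − 9 = 8 completes the 17 across.
R3C1 = 13 − 7 = 6 completes the 13 across.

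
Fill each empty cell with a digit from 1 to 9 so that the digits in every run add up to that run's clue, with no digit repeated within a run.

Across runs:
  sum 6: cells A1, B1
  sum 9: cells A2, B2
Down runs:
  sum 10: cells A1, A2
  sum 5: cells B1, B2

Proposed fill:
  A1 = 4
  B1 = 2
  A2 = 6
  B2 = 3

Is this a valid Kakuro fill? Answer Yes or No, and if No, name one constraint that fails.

Across: 4+2=6; 6+3=9. Down: 4+6=10; 2+3=5. No digit repeats within any run.

Yes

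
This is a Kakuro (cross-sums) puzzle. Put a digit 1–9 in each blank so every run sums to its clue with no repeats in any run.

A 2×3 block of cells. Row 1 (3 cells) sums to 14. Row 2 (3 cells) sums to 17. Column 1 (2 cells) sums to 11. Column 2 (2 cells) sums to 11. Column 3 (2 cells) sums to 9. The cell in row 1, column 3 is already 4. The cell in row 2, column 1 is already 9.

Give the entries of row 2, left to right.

9 3 5

(1,1) = 11 − 9 = 2 completes the 11 down.
(1,2) = 14 − 6 = 8 completes the 14 across.
(2,2) = 11 − 8 = 3 completes the 11 down.
(2,3) = 17 − 12 = 5 completes the 17 across.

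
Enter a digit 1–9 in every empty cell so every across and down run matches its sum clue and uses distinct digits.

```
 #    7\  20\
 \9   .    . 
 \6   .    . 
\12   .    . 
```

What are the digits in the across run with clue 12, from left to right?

7 in 3 cells must be {1,2,4}.
The 12 across and the 7 down share only 4, so R3C1 = 4.
R3C2 = 12 − 4 = 8 completes the 12 across.
Given what's placed, R2C2 must be 5 to fit the 6 across and 20 down.
R1C2 = 20 − 13 = 7 completes the 20 down.
R2C1 = 6 − 5 = 1 completes the 6 across.
R1C1 = 9 − 7 = 2 completes the 9 across.

4 8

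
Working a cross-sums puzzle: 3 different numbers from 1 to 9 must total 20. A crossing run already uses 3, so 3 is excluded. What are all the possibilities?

3 distinct digits from 1–9 sum between 6 and 24.
Dropping sets that contain 3.

{4,7,9}; {5,6,9}; {5,7,8}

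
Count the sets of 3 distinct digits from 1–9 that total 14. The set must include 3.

3 distinct digits from 1–9 sum between 6 and 24.
Keeping only sets containing 3.
Enumerating: {2,3,9}, {3,4,7}, {3,5,6}.

3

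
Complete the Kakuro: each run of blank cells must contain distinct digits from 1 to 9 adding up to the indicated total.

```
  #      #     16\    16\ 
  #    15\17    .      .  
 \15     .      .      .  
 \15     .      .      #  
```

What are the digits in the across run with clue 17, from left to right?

8, 9

17 in 2 cells must be {8,9}; 16 in 2 cells must be {7,9}.
The 17 across and the 16 down share only 9, so R1C3 = 9.
R2C3 = 16 − 9 = 7 completes the 16 down.
R1C2 = 17 − 9 = 8 completes the 17 across.
R2C1 = 6: the only remaining digit allowed by both the 15 across and the 15 down.
R2C2 = 15 − 13 = 2 completes the 15 across.
R3C1 = 15 − 6 = 9 completes the 15 down.
R3C2 = 15 − 9 = 6 completes the 15 across.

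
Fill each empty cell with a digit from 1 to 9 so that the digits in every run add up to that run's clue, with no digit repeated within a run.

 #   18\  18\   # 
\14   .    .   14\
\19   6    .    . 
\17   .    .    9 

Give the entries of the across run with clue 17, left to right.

R2C3 = 14 − 9 = 5 completes the 14 down.
R2C2 = 19 − 11 = 8 completes the 19 across.
Nothing is forced directly, so branch on R1C2, whose candidates are 6 or 9. If R1C2 = 6: that forces R1C1 = 8, after which R3C1 would have to be in {1,2,3,5,6,7} for the 17 across but in {4} for the 18 down — contradiction. So R1C2 = 9.
R1C1 = 14 − 9 = 5 completes the 14 across.
R3C1 = 18 − 11 = 7 completes the 18 down.
R3C2 = 17 − 16 = 1 completes the 17 across.

7 1 9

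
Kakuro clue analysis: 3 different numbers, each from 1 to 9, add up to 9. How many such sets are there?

3

3 distinct digits from 1–9 sum between 6 and 24.
Enumerating: {1,2,6}, {1,3,5}, {2,3,4}.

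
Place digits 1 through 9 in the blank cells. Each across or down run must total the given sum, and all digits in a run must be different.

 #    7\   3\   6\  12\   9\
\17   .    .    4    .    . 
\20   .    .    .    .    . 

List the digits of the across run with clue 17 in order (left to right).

3, 2, 4, 7, 1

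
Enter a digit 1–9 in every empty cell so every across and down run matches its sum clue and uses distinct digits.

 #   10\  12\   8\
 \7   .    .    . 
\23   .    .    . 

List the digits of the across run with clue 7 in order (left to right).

1, 4, 2

7 in 3 cells must be {1,2,4}; 23 in 3 cells must be {6,8,9}.
The 7 across and the 12 down share only 4, so R1C2 = 4.
R2C2 = 12 − 4 = 8 completes the 12 down.
Given what's placed, R2C3 must be 6 to fit the 23 across and 8 down.
R1C3 = 8 − 6 = 2 completes the 8 down.
R2C1 = 23 − 14 = 9 completes the 23 across.
R1C1 = 7 − 6 = 1 completes the 7 across.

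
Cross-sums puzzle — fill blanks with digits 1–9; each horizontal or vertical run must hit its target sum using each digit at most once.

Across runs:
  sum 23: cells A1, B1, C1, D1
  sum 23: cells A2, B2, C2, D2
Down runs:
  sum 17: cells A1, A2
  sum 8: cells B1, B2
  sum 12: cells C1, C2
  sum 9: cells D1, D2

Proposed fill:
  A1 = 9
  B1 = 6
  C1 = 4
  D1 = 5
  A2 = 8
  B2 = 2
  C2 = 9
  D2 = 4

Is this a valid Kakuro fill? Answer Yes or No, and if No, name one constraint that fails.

No — the across run A1–D1 sums to 24, not 23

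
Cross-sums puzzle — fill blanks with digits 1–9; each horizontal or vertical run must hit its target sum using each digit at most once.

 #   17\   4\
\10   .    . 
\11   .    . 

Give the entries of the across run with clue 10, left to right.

9 1

17 in 2 cells must be {8,9}; 4 in 2 cells must be {1,3}.
The 11 across and the 4 down share only 3, so R2C2 = 3.
R1C2 = 4 − 3 = 1 completes the 4 down.
R2C1 = 11 − 3 = 8 completes the 11 across.
R1C1 = 10 − 1 = 9 completes the 10 across.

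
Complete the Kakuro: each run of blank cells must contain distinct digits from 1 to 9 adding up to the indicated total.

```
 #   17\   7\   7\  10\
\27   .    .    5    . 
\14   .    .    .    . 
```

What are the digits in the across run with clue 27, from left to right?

17 in 2 cells must be {8,9}.
Given what's placed, R1C1 must be 9 to fit the 27 across and 17 down.
Given what's placed, R1C2 must be 6 to fit the 27 across and 7 down.
R1C4 = 27 − 20 = 7 completes the 27 across.
R2C1 = 17 − 9 = 8 completes the 17 down.
R2C2 = 7 − 6 = 1 completes the 7 down.
R2C3 = 7 − 5 = 2 completes the 7 down.
R2C4 = 14 − 11 = 3 completes the 14 across.

9, 6, 5, 7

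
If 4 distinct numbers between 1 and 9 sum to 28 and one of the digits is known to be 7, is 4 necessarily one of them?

The only way to make 28 from 4 distinct digits under that restriction is {4,7,8,9}, which contains 4.

Yes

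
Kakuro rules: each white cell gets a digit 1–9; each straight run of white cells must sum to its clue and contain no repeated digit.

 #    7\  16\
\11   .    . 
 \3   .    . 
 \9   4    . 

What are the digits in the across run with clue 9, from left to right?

3 in 2 cells must be {1,2}; 7 in 3 cells must be {1,2,4}.
R1C1 = 2: the only remaining digit allowed by both the 11 across and the 7 down.
R1C2 = 11 − 2 = 9 completes the 11 across.
R2C1 = 7 − 6 = 1 completes the 7 down.
R2C2 = 3 − 1 = 2 completes the 3 across.
R3C2 = 9 − 4 = 5 completes the 9 across.

4 5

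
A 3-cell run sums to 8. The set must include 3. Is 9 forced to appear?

The only way to make 8 from 3 distinct digits under that restriction is {1,3,4}, which does not contain 9.

No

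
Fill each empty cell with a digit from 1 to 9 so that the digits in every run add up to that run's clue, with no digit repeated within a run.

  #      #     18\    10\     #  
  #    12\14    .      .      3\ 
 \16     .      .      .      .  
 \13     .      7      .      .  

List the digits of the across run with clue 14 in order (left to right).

9 5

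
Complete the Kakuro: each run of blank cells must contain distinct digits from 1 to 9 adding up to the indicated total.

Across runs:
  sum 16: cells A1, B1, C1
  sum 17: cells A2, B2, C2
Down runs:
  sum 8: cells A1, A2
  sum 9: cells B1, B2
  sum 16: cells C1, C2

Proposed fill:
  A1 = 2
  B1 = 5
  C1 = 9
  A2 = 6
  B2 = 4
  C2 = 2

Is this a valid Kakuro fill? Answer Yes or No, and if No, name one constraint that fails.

No — the across run A2–C2 sums to 12, not 17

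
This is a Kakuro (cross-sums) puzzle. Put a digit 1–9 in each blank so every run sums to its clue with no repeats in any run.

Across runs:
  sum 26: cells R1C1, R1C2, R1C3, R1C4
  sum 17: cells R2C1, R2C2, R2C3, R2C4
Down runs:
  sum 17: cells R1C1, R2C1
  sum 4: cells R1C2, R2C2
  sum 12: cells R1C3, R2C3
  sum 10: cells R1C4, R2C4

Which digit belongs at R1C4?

17 in 2 cells must be {8,9}; 4 in 2 cells must be {1,3}.
Only 3 fits R1C2 under both its across sum 26 and down sum 4.
R2C2 = 4 − 3 = 1 completes the 4 down.
Nothing is forced directly, so branch on R1C1, whose candidates are 8 or 9. If R1C1 = 9: that forces R1C3 = 8, R1C4 = 6, R2C1 = 8, after which R2C3 would have to be in {2,3,5,6} for the 17 across but in {4} for the 12 down — contradiction. So R1C1 = 8.
R1C3 = 9: the only remaining digit allowed by both the 26 across and the 12 down.
R1C4 = 26 − 20 = 6 completes the 26 across.

6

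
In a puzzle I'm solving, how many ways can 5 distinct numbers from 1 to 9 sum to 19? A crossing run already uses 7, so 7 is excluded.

5 distinct digits from 1–9 sum between 15 and 35.
Dropping sets that contain 7.
Enumerating: {1,2,3,4,9}, {1,2,3,5,8}, {1,3,4,5,6}.

3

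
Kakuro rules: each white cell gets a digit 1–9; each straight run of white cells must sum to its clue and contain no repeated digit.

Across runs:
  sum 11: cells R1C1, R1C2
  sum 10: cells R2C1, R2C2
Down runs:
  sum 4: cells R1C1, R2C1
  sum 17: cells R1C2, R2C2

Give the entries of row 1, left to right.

3, 8

4 in 2 cells must be {1,3}; 17 in 2 cells must be {8,9}.
The 11 across and the 4 down share only 3, so R1C1 = 3.
R1C2 = 11 − 3 = 8 completes the 11 across.
R2C1 = 4 − 3 = 1 completes the 4 down.
R2C2 = 10 − 1 = 9 completes the 10 across.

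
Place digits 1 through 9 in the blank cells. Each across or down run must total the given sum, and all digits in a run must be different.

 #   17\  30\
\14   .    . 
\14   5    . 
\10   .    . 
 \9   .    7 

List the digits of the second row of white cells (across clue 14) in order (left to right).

30 in 4 cells must be {6,7,8,9}.
R2C2 = 14 − 5 = 9 completes the 14 across.
R4C1 = 9 − 7 = 2 completes the 9 across.
No cell is forced outright now. R1C1 can only be 6 or 9 (the digits allowed by both its 14 across and its 17 down). If R1C1 = 9: then R1C2 would have to be in {5} for the 14 across but in {6,8} for the 30 down — contradiction. So R1C1 = 6.
R1C2 = 14 − 6 = 8 completes the 14 across.
R3C1 = 17 − 13 = 4 completes the 17 down.
R3C2 = 10 − 4 = 6 completes the 10 across.

5, 9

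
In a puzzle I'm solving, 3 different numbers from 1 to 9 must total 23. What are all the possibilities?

{6,8,9}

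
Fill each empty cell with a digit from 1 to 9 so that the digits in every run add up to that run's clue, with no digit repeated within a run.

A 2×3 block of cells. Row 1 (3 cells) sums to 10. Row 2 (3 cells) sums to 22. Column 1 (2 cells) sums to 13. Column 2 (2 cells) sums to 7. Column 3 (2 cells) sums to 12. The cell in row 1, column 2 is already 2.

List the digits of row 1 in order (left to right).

(2,2) = 7 − 2 = 5 completes the 7 down.
Nothing is forced directly, so branch on (1,1), whose candidates are 5 or 7. If (1,1) = 7: then (1,3) would have to be in {1} for the 10 across but in {3,4,5,7,8,9} for the 12 down — contradiction. So (1,1) = 5.
(1,3) = 10 − 7 = 3 completes the 10 across.
(2,1) = 13 − 5 = 8 completes the 13 down.
(2,3) = 22 − 13 = 9 completes the 22 across.

5 2 3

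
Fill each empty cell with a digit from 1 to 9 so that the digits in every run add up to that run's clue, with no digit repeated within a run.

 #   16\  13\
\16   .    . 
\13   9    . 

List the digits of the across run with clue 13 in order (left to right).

16 in 2 cells must be {7,9}.
R1C1 = 16 − 9 = 7 completes the 16 down.
R1C2 = 16 − 7 = 9 completes the 16 across.
R2C2 = 13 − 9 = 4 completes the 13 across.

9 4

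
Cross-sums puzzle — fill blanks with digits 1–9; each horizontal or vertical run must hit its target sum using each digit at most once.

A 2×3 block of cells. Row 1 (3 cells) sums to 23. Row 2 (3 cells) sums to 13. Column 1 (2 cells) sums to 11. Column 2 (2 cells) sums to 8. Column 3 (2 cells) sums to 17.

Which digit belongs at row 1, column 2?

6

23 in 3 cells must be {6,8,9}; 17 in 2 cells must be {8,9}.
The 23 across and the 8 down share only 6, so (1,2) = 6.
(2,2) = 8 − 6 = 2 completes the 8 down.
Given what's placed, (2,3) must be 8 to fit the 13 across and 17 down.
(1,3) = 17 − 8 = 9 completes the 17 down.
(2,1) = 13 − 10 = 3 completes the 13 across.
(1,1) = 23 − 15 = 8 completes the 23 across.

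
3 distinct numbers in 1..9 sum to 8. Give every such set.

{1,2,5}; {1,3,4}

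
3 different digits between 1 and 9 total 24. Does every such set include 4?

No

The only way to make 24 from 3 distinct digits is {7,8,9}, which does not contain 4.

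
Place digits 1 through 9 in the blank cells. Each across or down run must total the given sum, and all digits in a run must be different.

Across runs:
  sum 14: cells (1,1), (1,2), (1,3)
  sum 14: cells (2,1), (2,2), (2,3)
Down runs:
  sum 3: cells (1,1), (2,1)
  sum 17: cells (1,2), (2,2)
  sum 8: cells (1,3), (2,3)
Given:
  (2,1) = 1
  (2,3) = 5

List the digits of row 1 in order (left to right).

2 9 3

3 in 2 cells must be {1,2}; 17 in 2 cells must be {8,9}.
(1,1) = 3 − 1 = 2 completes the 3 down.
(1,3) = 8 − 5 = 3 completes the 8 down.
(2,2) = 14 − 6 = 8 completes the 14 across.
(1,2) = 14 − 5 = 9 completes the 14 across.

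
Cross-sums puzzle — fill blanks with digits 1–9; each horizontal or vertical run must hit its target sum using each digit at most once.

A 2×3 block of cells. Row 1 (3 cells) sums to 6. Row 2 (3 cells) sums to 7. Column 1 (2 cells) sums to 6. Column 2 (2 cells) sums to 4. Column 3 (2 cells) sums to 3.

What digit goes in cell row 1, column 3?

1

6 in 3 cells must be {1,2,3}; 7 in 3 cells must be {1,2,4}; 4 in 2 cells must be {1,3}.
The 7 across and the 4 down share only 1, so (2,2) = 1.
Given what's placed, (2,3) must be 2 to fit the 7 across and 3 down.
(1,2) = 4 − 1 = 3 completes the 4 down.
(1,3) = 3 − 2 = 1 completes the 3 down.
(2,1) = 7 − 3 = 4 completes the 7 across.
(1,1) = 6 − 4 = 2 completes the 6 across.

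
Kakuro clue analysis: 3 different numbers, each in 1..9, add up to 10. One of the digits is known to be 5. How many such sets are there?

3 distinct digits from 1–9 sum between 6 and 24.
Keeping only sets containing 5.
Enumerating: {1,4,5}, {2,3,5}.

2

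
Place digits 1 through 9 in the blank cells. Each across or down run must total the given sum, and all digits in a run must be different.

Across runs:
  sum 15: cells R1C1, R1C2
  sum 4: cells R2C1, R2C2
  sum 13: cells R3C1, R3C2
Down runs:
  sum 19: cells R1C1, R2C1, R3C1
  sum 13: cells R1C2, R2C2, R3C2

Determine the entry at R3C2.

4 in 2 cells must be {1,3}.
The 4 across and the 19 down share only 3, so R2C1 = 3.
R2C2 = 4 − 3 = 1 completes the 4 across.
Nothing is forced directly, so branch on R1C1, whose candidates are 7 or 9. If R1C1 = 9: then R1C2 would have to be in {6} for the 15 across but in {3,4,5,7,8,9} for the 13 down — contradiction. So R1C1 = 7.
R1C2 = 15 − 7 = 8 completes the 15 across.
R3C1 = 19 − 10 = 9 completes the 19 down.
R3C2 = 13 − 9 = 4 completes the 13 across.

4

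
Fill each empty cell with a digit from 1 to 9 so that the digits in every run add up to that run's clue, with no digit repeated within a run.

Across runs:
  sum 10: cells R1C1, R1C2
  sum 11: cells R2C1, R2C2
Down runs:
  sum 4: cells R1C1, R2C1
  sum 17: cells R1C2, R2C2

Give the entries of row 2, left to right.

3 8

4 in 2 cells must be {1,3}; 17 in 2 cells must be {8,9}.
The 11 across and the 4 down share only 3, so R2C1 = 3.
R2C2 = 11 − 3 = 8 completes the 11 across.
R1C1 = 4 − 3 = 1 completes the 4 down.
R1C2 = 10 − 1 = 9 completes the 10 across.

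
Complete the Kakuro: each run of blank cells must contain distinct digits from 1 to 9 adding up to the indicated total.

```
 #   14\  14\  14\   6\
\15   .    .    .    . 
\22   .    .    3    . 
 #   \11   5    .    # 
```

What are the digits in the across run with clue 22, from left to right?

8 6 3 5

R3C3 = 11 − 5 = 6 completes the 11 across.
R1C3 = 14 − 9 = 5 completes the 14 down.
R1C1 = 6: the only remaining digit allowed by both the 15 across and the 14 down.
R1C4 = 1: the only remaining digit allowed by both the 15 across and the 6 down.
R2C1 = 14 − 6 = 8 completes the 14 down.
R2C4 = 6 − 1 = 5 completes the 6 down.
R1C2 = 15 − 12 = 3 completes the 15 across.
R2C2 = 22 − 16 = 6 completes the 22 across.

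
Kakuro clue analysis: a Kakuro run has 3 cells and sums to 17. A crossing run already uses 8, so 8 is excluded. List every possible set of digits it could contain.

{1,7,9}; {2,6,9}; {3,5,9}; {4,6,7}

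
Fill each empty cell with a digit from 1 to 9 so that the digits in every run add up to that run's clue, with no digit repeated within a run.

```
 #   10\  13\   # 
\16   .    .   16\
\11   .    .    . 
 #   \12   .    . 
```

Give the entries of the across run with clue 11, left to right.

16 in 2 cells must be {7,9}.
The 11 across and the 16 down share only 7, so R2C3 = 7.
R3C3 = 16 − 7 = 9 completes the 16 down.
R3C2 = 12 − 9 = 3 completes the 12 across.
R1C2 = 9: the only remaining digit allowed by both the 16 across and the 13 down.
R2C2 = 13 − 12 = 1 completes the 13 down.
R1C1 = 16 − 9 = 7 completes the 16 across.
R2C1 = 11 − 8 = 3 completes the 11 across.

3 1 7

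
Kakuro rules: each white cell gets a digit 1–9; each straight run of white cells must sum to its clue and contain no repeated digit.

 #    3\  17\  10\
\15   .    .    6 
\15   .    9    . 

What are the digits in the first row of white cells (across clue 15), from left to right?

1, 8, 6

3 in 2 cells must be {1,2}; 17 in 2 cells must be {8,9}.
R1C2 = 17 − 9 = 8 completes the 17 down.
R2C3 = 10 − 6 = 4 completes the 10 down.
R1C1 = 15 − 14 = 1 completes the 15 across.
R2C1 = 15 − 13 = 2 completes the 15 across.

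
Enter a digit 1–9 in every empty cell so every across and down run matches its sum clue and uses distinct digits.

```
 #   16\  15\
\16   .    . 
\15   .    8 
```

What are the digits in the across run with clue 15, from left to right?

16 in 2 cells must be {7,9}.
R1C2 = 15 − 8 = 7 completes the 15 down.
R2C1 = 15 − 8 = 7 completes the 15 across.
R1C1 = 16 − 7 = 9 completes the 16 across.

7 8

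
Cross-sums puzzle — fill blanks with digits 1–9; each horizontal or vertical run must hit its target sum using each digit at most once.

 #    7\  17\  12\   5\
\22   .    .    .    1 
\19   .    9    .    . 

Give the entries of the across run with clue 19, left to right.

17 in 2 cells must be {8,9}.
R1C2 = 17 − 9 = 8 completes the 17 down.
R2C4 = 5 − 1 = 4 completes the 5 down.
Given what's placed, R2C3 must be 5 to fit the 19 across and 12 down.
R1C3 = 12 − 5 = 7 completes the 12 down.
R2C1 = 19 − 18 = 1 completes the 19 across.
R1C1 = 22 − 16 = 6 completes the 22 across.

1 9 5 4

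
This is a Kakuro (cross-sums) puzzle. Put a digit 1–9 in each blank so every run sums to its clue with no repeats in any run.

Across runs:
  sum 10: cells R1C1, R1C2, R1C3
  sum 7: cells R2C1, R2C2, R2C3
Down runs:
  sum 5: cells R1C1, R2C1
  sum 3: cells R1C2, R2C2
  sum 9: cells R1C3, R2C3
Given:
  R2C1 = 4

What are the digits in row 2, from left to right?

7 in 3 cells must be {1,2,4}; 3 in 2 cells must be {1,2}.
R1C1 = 5 − 4 = 1 completes the 5 down.
Given what's placed, R1C2 must be 2 to fit the 10 across and 3 down.
R1C3 = 10 − 3 = 7 completes the 10 across.
R2C2 = 3 − 2 = 1 completes the 3 down.
R2C3 = 7 − 5 = 2 completes the 7 across.

4 1 2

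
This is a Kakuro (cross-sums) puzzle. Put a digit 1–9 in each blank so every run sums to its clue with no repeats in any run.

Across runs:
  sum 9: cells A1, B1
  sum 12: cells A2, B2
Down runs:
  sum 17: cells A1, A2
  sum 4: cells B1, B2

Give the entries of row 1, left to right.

8, 1

17 in 2 cells must be {8,9}; 4 in 2 cells must be {1,3}.
The 9 across and the 17 down share only 8, so A1 = 8.
B1 = 9 − 8 = 1 completes the 9 across.
A2 = 17 − 8 = 9 completes the 17 down.
B2 = 12 − 9 = 3 completes the 12 across.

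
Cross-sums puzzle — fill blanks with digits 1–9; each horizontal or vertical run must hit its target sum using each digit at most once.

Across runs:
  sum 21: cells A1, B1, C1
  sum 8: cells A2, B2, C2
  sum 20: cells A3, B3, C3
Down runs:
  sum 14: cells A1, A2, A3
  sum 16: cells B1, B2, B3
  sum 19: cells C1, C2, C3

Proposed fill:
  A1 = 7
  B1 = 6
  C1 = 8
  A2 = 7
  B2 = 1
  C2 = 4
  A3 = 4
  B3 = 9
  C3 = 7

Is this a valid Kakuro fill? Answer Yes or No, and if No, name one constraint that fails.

No — the across run A2–C2 sums to 12, not 8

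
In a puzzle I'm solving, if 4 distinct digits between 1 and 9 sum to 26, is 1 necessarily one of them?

Counterexample: {2,7,8,9} sums to 26 without using 1.

No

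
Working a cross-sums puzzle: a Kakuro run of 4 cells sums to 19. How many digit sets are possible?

11

4 distinct digits from 1–9 sum between 10 and 30.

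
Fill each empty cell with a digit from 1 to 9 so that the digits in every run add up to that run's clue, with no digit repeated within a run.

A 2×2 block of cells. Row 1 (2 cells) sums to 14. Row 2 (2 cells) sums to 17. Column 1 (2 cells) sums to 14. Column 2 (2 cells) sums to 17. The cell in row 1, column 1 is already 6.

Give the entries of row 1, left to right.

6 8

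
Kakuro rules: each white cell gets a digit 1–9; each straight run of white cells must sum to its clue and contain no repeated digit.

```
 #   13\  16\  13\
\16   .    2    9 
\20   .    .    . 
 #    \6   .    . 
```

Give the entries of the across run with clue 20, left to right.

8 9 3

R1C1 = 16 − 11 = 5 completes the 16 across.
R2C1 = 13 − 5 = 8 completes the 13 down.
Given what's placed, R2C3 must be 3 to fit the 20 across and 13 down.
R3C2 = 5: the only remaining digit allowed by both the 6 across and the 16 down.
R3C3 = 6 − 5 = 1 completes the 6 across.
R2C2 = 20 − 11 = 9 completes the 20 across.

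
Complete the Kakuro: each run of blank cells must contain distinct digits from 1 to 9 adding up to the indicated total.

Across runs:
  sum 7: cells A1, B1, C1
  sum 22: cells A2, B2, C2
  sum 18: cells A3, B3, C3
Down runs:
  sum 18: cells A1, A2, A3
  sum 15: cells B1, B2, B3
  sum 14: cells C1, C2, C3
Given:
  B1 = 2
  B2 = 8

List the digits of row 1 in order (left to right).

4, 2, 1

7 in 3 cells must be {1,2,4}.
B3 = 15 − 10 = 5 completes the 15 down.
No cell is forced outright now. A1 can only be 1 or 4 (the digits allowed by both its 7 across and its 18 down). If A1 = 1: that forces C1 = 4, A2 = 9, after which C2 would have to be in {5} for the 22 across but in {1,2,3,7,8,9} for the 14 down — contradiction. So A1 = 4.
C1 = 7 − 6 = 1 completes the 7 across.
Nothing is forced directly, so branch on A3, whose candidates are 6 or 9. If A3 = 6: then A2 would have to be in {5,9} for the 22 across but in {8} for the 18 down — contradiction. So A3 = 9.
A2 = 18 − 13 = 5 completes the 18 down.
C2 = 22 − 13 = 9 completes the 22 across.
C3 = 18 − 14 = 4 completes the 18 across.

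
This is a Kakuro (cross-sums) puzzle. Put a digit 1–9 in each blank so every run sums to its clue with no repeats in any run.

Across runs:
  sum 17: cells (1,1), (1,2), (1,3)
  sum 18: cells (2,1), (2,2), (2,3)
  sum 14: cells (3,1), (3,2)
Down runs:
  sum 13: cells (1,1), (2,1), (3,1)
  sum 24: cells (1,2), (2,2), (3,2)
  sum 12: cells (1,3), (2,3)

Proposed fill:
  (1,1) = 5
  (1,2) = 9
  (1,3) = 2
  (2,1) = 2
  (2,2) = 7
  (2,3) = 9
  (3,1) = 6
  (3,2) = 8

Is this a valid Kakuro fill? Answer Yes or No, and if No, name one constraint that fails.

No — the across run (1,1)–(1,3) sums to 16, not 17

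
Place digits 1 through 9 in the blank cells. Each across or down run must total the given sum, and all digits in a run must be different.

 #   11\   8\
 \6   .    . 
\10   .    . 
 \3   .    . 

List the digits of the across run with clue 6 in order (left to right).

1 5

3 in 2 cells must be {1,2}.
Nothing is forced directly, so branch on R3C1, whose candidates are 1 or 2. If R3C1 = 1: that forces R3C2 = 2, R2C2 = 1, R1C2 = 5, after which R2C1 would have to be in {9} for the 10 across but in {2,3,4,6,7,8} for the 11 down — contradiction. So R3C1 = 2.
R3C2 = 3 − 2 = 1 completes the 3 across.
Nothing is forced directly, so branch on R1C1, whose candidates are 1 or 4 or 5. If R1C1 = 4: that forces R1C2 = 2, after which R2C1 would have to be in {1,2,3,4,6,7,8,9} for the 10 across but in {5} for the 11 down — contradiction. If R1C1 = 5: then R1C2 would have to be in {1} for the 6 across but in {2,3,4,5} for the 8 down — contradiction. So R1C1 = 1.
R1C2 = 6 − 1 = 5 completes the 6 across.
R2C1 = 11 − 3 = 8 completes the 11 down.
R2C2 = 10 − 8 = 2 completes the 10 across.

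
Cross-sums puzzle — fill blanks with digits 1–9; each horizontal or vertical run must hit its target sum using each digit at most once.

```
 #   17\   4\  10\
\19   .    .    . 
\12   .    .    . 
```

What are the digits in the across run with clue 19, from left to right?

17 in 2 cells must be {8,9}; 4 in 2 cells must be {1,3}.
The 19 across and the 4 down share only 3, so R1C2 = 3.
R2C2 = 4 − 3 = 1 completes the 4 down.
Given what's placed, R1C1 must be 9 to fit the 19 across and 17 down.
R1C3 = 19 − 12 = 7 completes the 19 across.
R2C1 = 17 − 9 = 8 completes the 17 down.
R2C3 = 12 − 9 = 3 completes the 12 across.

9, 3, 7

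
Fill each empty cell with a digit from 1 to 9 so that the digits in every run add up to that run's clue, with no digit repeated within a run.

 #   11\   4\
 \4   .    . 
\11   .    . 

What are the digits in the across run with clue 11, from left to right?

4 in 2 cells must be {1,3}.
The 4 across and the 11 down share only 3, so R1C1 = 3.
R1C2 = 4 − 3 = 1 completes the 4 across.
R2C1 = 11 − 3 = 8 completes the 11 down.
R2C2 = 11 − 8 = 3 completes the 11 across.

8 3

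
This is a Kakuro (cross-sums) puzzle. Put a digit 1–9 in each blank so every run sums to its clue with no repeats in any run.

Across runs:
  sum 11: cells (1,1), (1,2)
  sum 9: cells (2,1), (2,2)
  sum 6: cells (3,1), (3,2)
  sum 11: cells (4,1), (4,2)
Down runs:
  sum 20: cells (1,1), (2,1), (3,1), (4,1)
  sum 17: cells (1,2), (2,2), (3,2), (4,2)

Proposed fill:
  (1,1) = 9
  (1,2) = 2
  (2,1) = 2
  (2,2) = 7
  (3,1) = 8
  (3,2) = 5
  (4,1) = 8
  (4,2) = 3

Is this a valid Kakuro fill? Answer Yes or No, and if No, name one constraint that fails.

No — the down run (1,1)–(4,1) sums to 27, not 20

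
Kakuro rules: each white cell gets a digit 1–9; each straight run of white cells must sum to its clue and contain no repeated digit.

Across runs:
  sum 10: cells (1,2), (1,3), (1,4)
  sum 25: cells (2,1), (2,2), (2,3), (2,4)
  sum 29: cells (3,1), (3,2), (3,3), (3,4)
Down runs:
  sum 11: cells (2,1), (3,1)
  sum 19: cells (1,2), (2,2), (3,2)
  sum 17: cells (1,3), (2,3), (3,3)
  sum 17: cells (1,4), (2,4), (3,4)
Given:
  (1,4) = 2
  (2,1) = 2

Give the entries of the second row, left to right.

29 in 4 cells must be {5,7,8,9}.
(3,1) = 11 − 2 = 9 completes the 11 down.
Nothing is forced directly, so branch on (3,4), whose candidates are 7 or 8. If (3,4) = 8: then (2,4) would have to be in {6,8,9} for the 25 across but in {7} for the 17 down — contradiction. So (3,4) = 7.
(2,4) = 17 − 9 = 8 completes the 17 down.
Nothing is forced directly, so branch on (3,2), whose candidates are 5 or 8. If (3,2) = 5: then (1,2) would have to be in {1,3,5,7} for the 10 across but in {6,8} for the 19 down — contradiction. So (3,2) = 8.
(3,3) = 29 − 24 = 5 completes the 29 across.
(1,3) = 3: the only remaining digit allowed by both the 10 across and the 17 down.
(2,3) = 17 − 8 = 9 completes the 17 down.
(1,2) = 10 − 5 = 5 completes the 10 across.
(2,2) = 25 − 19 = 6 completes the 25 across.

2 6 9 8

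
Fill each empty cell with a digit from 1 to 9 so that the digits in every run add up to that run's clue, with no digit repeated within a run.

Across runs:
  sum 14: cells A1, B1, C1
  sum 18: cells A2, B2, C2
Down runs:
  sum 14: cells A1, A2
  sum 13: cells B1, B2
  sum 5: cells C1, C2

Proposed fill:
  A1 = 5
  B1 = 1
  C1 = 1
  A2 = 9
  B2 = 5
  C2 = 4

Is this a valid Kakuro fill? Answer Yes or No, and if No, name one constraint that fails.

No — the across run A1–C1 sums to 7, not 14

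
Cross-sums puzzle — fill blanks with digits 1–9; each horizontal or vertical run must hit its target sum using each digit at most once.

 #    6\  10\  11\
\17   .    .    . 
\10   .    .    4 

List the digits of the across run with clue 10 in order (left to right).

5, 1, 4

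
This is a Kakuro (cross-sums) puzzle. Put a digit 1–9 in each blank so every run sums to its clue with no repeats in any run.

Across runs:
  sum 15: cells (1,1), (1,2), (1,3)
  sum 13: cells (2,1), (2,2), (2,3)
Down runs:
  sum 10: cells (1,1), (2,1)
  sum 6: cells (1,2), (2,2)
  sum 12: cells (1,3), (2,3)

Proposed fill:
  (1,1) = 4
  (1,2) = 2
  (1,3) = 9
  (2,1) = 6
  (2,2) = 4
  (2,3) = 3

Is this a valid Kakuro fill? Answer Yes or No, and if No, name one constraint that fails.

Yes

Across: 4+2+9=15; 6+4+3=13. Down: 4+6=10; 2+4=6; 9+3=12. No digit repeats within any run.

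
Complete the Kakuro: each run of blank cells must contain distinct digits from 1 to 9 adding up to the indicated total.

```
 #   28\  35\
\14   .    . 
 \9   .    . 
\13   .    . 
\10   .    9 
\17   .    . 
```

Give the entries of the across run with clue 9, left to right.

4 5

17 in 2 cells must be {8,9}; 35 in 5 cells must be {5,6,7,8,9}.
R4C1 = 10 − 9 = 1 completes the 10 across.
Given what's placed, R5C2 must be 8 to fit the 17 across and 35 down.
R5C1 = 17 − 8 = 9 completes the 17 across.
Nothing is forced directly, so branch on R1C2, whose candidates are 5 or 6. If R1C2 = 5: then R1C1 would have to be in {9} for the 14 across but in {3,4,5,6,7,8} for the 28 down — contradiction. So R1C2 = 6.
R1C1 = 14 − 6 = 8 completes the 14 across.
Nothing is forced directly, so branch on R2C2, whose candidates are 5 or 7. If R2C2 = 7: then R2C1 would have to be in {2} for the 9 across but in {3,4,6,7} for the 28 down — contradiction. So R2C2 = 5.
R2C1 = 9 − 5 = 4 completes the 9 across.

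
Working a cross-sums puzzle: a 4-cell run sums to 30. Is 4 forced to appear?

No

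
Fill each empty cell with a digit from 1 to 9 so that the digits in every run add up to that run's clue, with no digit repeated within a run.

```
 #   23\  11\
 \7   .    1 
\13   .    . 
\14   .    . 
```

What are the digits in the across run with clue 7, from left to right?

23 in 3 cells must be {6,8,9}.
R1C1 = 7 − 1 = 6 completes the 7 across.
No cell is forced outright now. R2C1 can only be 8 or 9 (the digits allowed by both its 13 across and its 23 down). If R2C1 = 8: then R2C2 would have to be in {5} for the 13 across but in {2,3,4,6,7,8} for the 11 down — contradiction. So R2C1 = 9.
R2C2 = 13 − 9 = 4 completes the 13 across.
R3C1 = 23 − 15 = 8 completes the 23 down.
R3C2 = 14 − 8 = 6 completes the 14 across.

6, 1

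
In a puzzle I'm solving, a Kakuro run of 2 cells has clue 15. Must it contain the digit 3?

Counterexample: {6,9} sums to 15 without using 3.

No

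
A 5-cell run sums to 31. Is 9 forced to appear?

Every partition of 31 into 5 distinct digits includes 9: {1,6,7,8,9}, {2,5,7,8,9}, {3,4,7,8,9}, {3,5,6,8,9}, {4,5,6,7,9}.

Yes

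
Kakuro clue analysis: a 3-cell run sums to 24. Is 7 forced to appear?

Yes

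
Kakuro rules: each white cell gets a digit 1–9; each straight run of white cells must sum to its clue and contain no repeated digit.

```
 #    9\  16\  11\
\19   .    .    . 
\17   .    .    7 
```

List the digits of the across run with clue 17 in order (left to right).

16 in 2 cells must be {7,9}.
R1C3 = 11 − 7 = 4 completes the 11 down.
Given what's placed, R2C2 must be 9 to fit the 17 across and 16 down.
R1C2 = 16 − 9 = 7 completes the 16 down.
R2C1 = 17 − 16 = 1 completes the 17 across.
R1C1 = 19 − 11 = 8 completes the 19 across.

1 9 7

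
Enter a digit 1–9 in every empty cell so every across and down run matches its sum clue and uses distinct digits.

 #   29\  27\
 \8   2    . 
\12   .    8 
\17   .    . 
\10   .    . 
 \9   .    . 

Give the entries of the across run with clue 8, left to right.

17 in 2 cells must be {8,9}.
R1C2 = 8 − 2 = 6 completes the 8 across.

2 6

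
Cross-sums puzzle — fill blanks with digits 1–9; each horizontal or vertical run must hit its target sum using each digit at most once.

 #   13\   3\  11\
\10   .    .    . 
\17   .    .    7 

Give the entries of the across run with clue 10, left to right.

5 1 4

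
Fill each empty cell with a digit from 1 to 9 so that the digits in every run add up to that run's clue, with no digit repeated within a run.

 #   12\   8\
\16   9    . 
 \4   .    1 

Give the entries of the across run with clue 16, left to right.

16 in 2 cells must be {7,9}; 4 in 2 cells must be {1,3}.
R1C2 = 16 − 9 = 7 completes the 16 across.
R2C1 = 4 − 1 = 3 completes the 4 across.

9 7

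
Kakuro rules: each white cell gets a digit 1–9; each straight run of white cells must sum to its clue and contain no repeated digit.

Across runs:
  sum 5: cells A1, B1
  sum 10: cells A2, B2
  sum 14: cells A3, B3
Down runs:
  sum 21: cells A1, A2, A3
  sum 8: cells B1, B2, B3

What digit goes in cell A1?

4

The 5 across and the 21 down share only 4, so A1 = 4.
B1 = 5 − 4 = 1 completes the 5 across.
Given what's placed, B3 must be 5 to fit the 14 across and 8 down.
B2 = 8 − 6 = 2 completes the 8 down.
A3 = 14 − 5 = 9 completes the 14 across.
A2 = 10 − 2 = 8 completes the 10 across.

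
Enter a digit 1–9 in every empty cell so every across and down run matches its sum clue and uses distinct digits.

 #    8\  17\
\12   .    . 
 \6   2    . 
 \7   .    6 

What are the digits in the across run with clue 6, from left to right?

Given what's placed, R1C1 must be 5 to fit the 12 across and 8 down.
R1C2 = 12 − 5 = 7 completes the 12 across.
R2C2 = 6 − 2 = 4 completes the 6 across.
R3C1 = 7 − 6 = 1 completes the 7 across.

2, 4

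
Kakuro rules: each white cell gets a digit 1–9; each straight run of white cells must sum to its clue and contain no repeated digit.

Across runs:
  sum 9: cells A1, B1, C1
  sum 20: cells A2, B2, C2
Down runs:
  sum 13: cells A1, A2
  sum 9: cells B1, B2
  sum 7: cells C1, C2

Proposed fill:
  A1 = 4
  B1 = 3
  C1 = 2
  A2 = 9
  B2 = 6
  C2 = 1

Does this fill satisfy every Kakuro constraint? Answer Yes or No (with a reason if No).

No — the down run C1–C2 sums to 3, not 7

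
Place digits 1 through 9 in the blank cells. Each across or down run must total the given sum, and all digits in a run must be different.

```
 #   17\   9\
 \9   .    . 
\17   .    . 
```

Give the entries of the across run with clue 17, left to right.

17 in 2 cells must be {8,9}.
The 9 across and the 17 down share only 8, so R1C1 = 8.
R1C2 = 9 − 8 = 1 completes the 9 across.
R2C1 = 17 − 8 = 9 completes the 17 down.
R2C2 = 17 − 9 = 8 completes the 17 across.

9, 8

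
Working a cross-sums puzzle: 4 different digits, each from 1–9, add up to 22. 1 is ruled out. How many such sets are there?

8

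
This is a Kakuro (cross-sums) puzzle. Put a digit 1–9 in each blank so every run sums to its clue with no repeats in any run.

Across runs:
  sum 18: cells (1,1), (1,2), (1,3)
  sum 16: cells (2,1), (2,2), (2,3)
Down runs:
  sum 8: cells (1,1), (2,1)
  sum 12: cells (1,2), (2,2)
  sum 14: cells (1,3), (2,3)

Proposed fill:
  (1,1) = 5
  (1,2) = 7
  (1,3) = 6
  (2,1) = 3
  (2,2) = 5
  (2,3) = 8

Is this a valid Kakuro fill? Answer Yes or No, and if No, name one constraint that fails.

Across: 5+7+6=18; 3+5+8=16. Down: 5+3=8; 7+5=12; 6+8=14. No digit repeats within any run.

Yes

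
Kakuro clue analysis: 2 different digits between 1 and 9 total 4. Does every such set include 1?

Yes

The only way to make 4 from 2 distinct digits is {1,3}, which contains 1.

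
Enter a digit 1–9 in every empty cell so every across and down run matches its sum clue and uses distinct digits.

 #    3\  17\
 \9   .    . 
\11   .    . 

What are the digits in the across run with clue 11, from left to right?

2 9

3 in 2 cells must be {1,2}; 17 in 2 cells must be {8,9}.
The 9 across and the 17 down share only 8, so R1C2 = 8.
The 11 across and the 3 down share only 2, so R2C1 = 2.
R2C2 = 11 − 2 = 9 completes the 11 across.
R1C1 = 9 − 8 = 1 completes the 9 across.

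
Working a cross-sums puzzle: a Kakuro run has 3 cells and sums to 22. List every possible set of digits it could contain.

{5,8,9}; {6,7,9}

3 distinct digits from 1–9 sum between 6 and 24.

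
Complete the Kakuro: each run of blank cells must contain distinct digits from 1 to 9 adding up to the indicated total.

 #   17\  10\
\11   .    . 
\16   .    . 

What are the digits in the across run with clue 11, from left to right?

8, 3

16 in 2 cells must be {7,9}; 17 in 2 cells must be {8,9}.
The 16 across and the 17 down share only 9, so R2C1 = 9.
R2C2 = 16 − 9 = 7 completes the 16 across.
R1C1 = 17 − 9 = 8 completes the 17 down.
R1C2 = 11 − 8 = 3 completes the 11 across.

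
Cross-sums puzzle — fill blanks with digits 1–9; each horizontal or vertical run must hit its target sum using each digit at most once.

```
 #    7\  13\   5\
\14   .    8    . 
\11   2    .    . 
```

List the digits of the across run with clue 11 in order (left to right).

R1C1 = 7 − 2 = 5 completes the 7 down.
R1C3 = 14 − 13 = 1 completes the 14 across.
R2C2 = 13 − 8 = 5 completes the 13 down.
R2C3 = 11 − 7 = 4 completes the 11 across.

2 5 4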